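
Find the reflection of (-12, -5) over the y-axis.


Reflection across y-axis: (x, y) -> (-x, y)
(-12, -5) -> (12, -5)

(12, -5)


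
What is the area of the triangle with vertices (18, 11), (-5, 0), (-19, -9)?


Area = |x1(y2-y3) + x2(y3-y1) + x3(y1-y2)| / 2
= |18*(0--9) + -5*(-9-11) + -19*(11-0)| / 2
= 26.5

26.5


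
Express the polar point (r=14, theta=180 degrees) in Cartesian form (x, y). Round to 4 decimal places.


x = 14 * cos(180) = -14
y = 14 * sin(180) = 0

(-14, 0)


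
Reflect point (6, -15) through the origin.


Reflection through origin: (x, y) -> (-x, -y)
(6, -15) -> (-6, 15)

(-6, 15)


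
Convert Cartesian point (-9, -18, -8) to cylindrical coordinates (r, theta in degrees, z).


r = sqrt((-9)^2 + (-18)^2) = 20.1246
theta = atan2(-18, -9) = 243.4349 deg
z = -8

r = 20.1246, theta = 243.4349 deg, z = -8


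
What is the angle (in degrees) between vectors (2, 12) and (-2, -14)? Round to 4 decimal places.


dot = 2*-2 + 12*-14 = -172
|u| = 12.1655, |v| = 14.1421
cos(angle) = -0.9997
angle = 178.6678 degrees

178.6678 degrees


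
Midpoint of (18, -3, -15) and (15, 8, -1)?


Midpoint = ((18+15)/2, (-3+8)/2, (-15+-1)/2) = (16.5, 2.5, -8)

(16.5, 2.5, -8)


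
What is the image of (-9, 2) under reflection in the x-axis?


Reflection across x-axis: (x, y) -> (x, -y)
(-9, 2) -> (-9, -2)

(-9, -2)


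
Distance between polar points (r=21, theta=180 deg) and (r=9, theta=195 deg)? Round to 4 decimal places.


d = sqrt(r1^2 + r2^2 - 2*r1*r2*cos(t2-t1))
d = sqrt(21^2 + 9^2 - 2*21*9*cos(195-180)) = 12.5252

12.5252


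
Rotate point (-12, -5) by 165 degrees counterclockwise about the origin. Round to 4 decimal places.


x' = -12*cos(165) - -5*sin(165) = 12.8852
y' = -12*sin(165) + -5*cos(165) = 1.7238

(12.8852, 1.7238)


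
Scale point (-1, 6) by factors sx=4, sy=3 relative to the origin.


Scaling: (x*sx, y*sy) = (-1*4, 6*3) = (-4, 18)

(-4, 18)


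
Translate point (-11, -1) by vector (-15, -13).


Translation: (x+dx, y+dy) = (-11+-15, -1+-13) = (-26, -14)

(-26, -14)


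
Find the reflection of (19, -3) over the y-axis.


Reflection across y-axis: (x, y) -> (-x, y)
(19, -3) -> (-19, -3)

(-19, -3)


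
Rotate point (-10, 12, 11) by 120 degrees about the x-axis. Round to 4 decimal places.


x' = -10
y' = 12*cos(120) - 11*sin(120) = -15.5263
z' = 12*sin(120) + 11*cos(120) = 4.8923

(-10, -15.5263, 4.8923)


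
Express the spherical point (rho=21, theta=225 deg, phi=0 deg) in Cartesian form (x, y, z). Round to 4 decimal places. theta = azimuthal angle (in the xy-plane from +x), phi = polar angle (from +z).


x = 21 * sin(0) * cos(225) = 0
y = 21 * sin(0) * sin(225) = 0
z = 21 * cos(0) = 21

(0, 0, 21)


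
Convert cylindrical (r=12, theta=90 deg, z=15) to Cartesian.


x = 12 * cos(90) = 0
y = 12 * sin(90) = 12
z = 15

(0, 12, 15)


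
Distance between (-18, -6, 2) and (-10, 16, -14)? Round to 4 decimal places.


d = sqrt((-10--18)^2 + (16--6)^2 + (-14-2)^2) = 28.3549

28.3549


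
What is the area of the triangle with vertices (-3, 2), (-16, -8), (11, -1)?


Area = |x1(y2-y3) + x2(y3-y1) + x3(y1-y2)| / 2
= |-3*(-8--1) + -16*(-1-2) + 11*(2--8)| / 2
= 89.5

89.5


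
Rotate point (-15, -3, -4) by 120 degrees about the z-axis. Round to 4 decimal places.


x' = -15*cos(120) - -3*sin(120) = 10.0981
y' = -15*sin(120) + -3*cos(120) = -11.4904
z' = -4

(10.0981, -11.4904, -4)


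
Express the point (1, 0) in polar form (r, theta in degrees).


r = sqrt(1^2 + 0^2) = 1
theta = atan2(0, 1) = 0 degrees

r = 1, theta = 0 degrees


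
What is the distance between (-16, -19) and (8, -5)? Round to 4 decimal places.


d = sqrt((8--16)^2 + (-5--19)^2) = 27.7849

27.7849


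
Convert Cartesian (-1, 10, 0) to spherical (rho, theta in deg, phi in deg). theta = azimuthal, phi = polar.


rho = sqrt((-1)^2 + 10^2 + 0^2) = 10.0499
theta = atan2(10, -1) = 95.7106 deg
phi = acos(0/10.0499) = 90 deg

rho = 10.0499, theta = 95.7106 deg, phi = 90 deg


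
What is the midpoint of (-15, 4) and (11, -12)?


Midpoint = ((-15+11)/2, (4+-12)/2) = (-2, -4)

(-2, -4)


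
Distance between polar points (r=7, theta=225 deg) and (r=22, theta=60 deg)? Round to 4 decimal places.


d = sqrt(r1^2 + r2^2 - 2*r1*r2*cos(t2-t1))
d = sqrt(7^2 + 22^2 - 2*7*22*cos(60-225)) = 28.8185

28.8185


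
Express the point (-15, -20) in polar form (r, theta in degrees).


r = sqrt((-15)^2 + (-20)^2) = 25
theta = atan2(-20, -15) = 233.1301 degrees

r = 25, theta = 233.1301 degrees


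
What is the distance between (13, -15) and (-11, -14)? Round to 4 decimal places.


d = sqrt((-11-13)^2 + (-14--15)^2) = 24.0208

24.0208


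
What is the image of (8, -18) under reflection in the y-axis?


Reflection across y-axis: (x, y) -> (-x, y)
(8, -18) -> (-8, -18)

(-8, -18)


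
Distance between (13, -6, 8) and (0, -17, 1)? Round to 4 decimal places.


d = sqrt((0-13)^2 + (-17--6)^2 + (1-8)^2) = 18.412

18.412


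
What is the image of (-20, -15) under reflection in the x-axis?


Reflection across x-axis: (x, y) -> (x, -y)
(-20, -15) -> (-20, 15)

(-20, 15)


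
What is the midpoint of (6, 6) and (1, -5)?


Midpoint = ((6+1)/2, (6+-5)/2) = (3.5, 0.5)

(3.5, 0.5)


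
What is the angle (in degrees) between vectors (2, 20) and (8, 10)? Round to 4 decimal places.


dot = 2*8 + 20*10 = 216
|u| = 20.0998, |v| = 12.8062
cos(angle) = 0.8392
angle = 32.9492 degrees

32.9492 degrees


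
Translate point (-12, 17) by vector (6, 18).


Translation: (x+dx, y+dy) = (-12+6, 17+18) = (-6, 35)

(-6, 35)


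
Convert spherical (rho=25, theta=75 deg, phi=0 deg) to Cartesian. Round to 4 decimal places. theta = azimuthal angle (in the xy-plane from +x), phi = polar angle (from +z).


x = 25 * sin(0) * cos(75) = 0
y = 25 * sin(0) * sin(75) = 0
z = 25 * cos(0) = 25

(0, 0, 25)


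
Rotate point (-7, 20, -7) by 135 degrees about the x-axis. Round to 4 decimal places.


x' = -7
y' = 20*cos(135) - -7*sin(135) = -9.1924
z' = 20*sin(135) + -7*cos(135) = 19.0919

(-7, -9.1924, 19.0919)


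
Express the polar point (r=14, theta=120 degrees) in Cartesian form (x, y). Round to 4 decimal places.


x = 14 * cos(120) = -7
y = 14 * sin(120) = 12.1244

(-7, 12.1244)


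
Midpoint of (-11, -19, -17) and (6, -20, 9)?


Midpoint = ((-11+6)/2, (-19+-20)/2, (-17+9)/2) = (-2.5, -19.5, -4)

(-2.5, -19.5, -4)


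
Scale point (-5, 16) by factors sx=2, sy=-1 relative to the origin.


Scaling: (x*sx, y*sy) = (-5*2, 16*-1) = (-10, -16)

(-10, -16)


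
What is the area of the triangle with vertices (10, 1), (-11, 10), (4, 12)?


Area = |x1(y2-y3) + x2(y3-y1) + x3(y1-y2)| / 2
= |10*(10-12) + -11*(12-1) + 4*(1-10)| / 2
= 88.5

88.5


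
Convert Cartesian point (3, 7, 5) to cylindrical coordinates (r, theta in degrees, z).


r = sqrt(3^2 + 7^2) = 7.6158
theta = atan2(7, 3) = 66.8014 deg
z = 5

r = 7.6158, theta = 66.8014 deg, z = 5


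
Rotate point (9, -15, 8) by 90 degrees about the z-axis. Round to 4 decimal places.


x' = 9*cos(90) - -15*sin(90) = 15
y' = 9*sin(90) + -15*cos(90) = 9
z' = 8

(15, 9, 8)


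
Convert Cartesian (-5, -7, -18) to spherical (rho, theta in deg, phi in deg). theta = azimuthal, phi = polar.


rho = sqrt((-5)^2 + (-7)^2 + (-18)^2) = 19.9499
theta = atan2(-7, -5) = 234.4623 deg
phi = acos(-18/19.9499) = 154.4565 deg

rho = 19.9499, theta = 234.4623 deg, phi = 154.4565 deg


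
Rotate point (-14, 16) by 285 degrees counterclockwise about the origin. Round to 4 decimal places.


x' = -14*cos(285) - 16*sin(285) = 11.8313
y' = -14*sin(285) + 16*cos(285) = 17.6641

(11.8313, 17.6641)


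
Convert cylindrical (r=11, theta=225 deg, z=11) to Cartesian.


x = 11 * cos(225) = -7.7782
y = 11 * sin(225) = -7.7782
z = 11

(-7.7782, -7.7782, 11)


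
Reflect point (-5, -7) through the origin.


Reflection through origin: (x, y) -> (-x, -y)
(-5, -7) -> (5, 7)

(5, 7)


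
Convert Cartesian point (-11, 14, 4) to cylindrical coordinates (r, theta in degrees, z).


r = sqrt((-11)^2 + 14^2) = 17.8045
theta = atan2(14, -11) = 128.1572 deg
z = 4

r = 17.8045, theta = 128.1572 deg, z = 4


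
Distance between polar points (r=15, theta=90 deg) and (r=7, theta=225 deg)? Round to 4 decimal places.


d = sqrt(r1^2 + r2^2 - 2*r1*r2*cos(t2-t1))
d = sqrt(15^2 + 7^2 - 2*15*7*cos(225-90)) = 20.5546

20.5546


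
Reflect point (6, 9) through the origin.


Reflection through origin: (x, y) -> (-x, -y)
(6, 9) -> (-6, -9)

(-6, -9)


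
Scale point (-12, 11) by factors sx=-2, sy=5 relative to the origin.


Scaling: (x*sx, y*sy) = (-12*-2, 11*5) = (24, 55)

(24, 55)


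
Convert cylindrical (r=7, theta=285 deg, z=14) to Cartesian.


x = 7 * cos(285) = 1.8117
y = 7 * sin(285) = -6.7615
z = 14

(1.8117, -6.7615, 14)


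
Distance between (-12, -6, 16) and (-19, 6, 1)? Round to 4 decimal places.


d = sqrt((-19--12)^2 + (6--6)^2 + (1-16)^2) = 20.445

20.445


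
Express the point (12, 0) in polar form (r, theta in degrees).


r = sqrt(12^2 + 0^2) = 12
theta = atan2(0, 12) = 0 degrees

r = 12, theta = 0 degrees


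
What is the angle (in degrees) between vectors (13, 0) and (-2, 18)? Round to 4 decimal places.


dot = 13*-2 + 0*18 = -26
|u| = 13, |v| = 18.1108
cos(angle) = -0.1104
angle = 96.3402 degrees

96.3402 degrees


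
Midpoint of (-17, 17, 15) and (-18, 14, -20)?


Midpoint = ((-17+-18)/2, (17+14)/2, (15+-20)/2) = (-17.5, 15.5, -2.5)

(-17.5, 15.5, -2.5)


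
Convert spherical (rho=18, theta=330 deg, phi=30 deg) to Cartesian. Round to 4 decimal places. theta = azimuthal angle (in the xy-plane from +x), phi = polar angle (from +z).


x = 18 * sin(30) * cos(330) = 7.7942
y = 18 * sin(30) * sin(330) = -4.5
z = 18 * cos(30) = 15.5885

(7.7942, -4.5, 15.5885)


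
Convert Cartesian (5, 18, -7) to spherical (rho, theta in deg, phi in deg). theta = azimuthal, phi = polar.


rho = sqrt(5^2 + 18^2 + (-7)^2) = 19.9499
theta = atan2(18, 5) = 74.4759 deg
phi = acos(-7/19.9499) = 110.541 deg

rho = 19.9499, theta = 74.4759 deg, phi = 110.541 deg


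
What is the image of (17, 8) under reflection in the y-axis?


Reflection across y-axis: (x, y) -> (-x, y)
(17, 8) -> (-17, 8)

(-17, 8)


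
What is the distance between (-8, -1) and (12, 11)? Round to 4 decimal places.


d = sqrt((12--8)^2 + (11--1)^2) = 23.3238

23.3238


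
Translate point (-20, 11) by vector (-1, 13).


Translation: (x+dx, y+dy) = (-20+-1, 11+13) = (-21, 24)

(-21, 24)


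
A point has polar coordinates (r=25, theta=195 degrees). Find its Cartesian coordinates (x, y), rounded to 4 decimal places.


x = 25 * cos(195) = -24.1481
y = 25 * sin(195) = -6.4705

(-24.1481, -6.4705)


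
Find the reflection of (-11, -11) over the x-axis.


Reflection across x-axis: (x, y) -> (x, -y)
(-11, -11) -> (-11, 11)

(-11, 11)


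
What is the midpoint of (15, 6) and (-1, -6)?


Midpoint = ((15+-1)/2, (6+-6)/2) = (7, 0)

(7, 0)


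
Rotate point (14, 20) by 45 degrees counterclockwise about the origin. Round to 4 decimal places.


x' = 14*cos(45) - 20*sin(45) = -4.2426
y' = 14*sin(45) + 20*cos(45) = 24.0416

(-4.2426, 24.0416)


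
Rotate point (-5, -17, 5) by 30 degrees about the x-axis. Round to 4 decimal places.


x' = -5
y' = -17*cos(30) - 5*sin(30) = -17.2224
z' = -17*sin(30) + 5*cos(30) = -4.1699

(-5, -17.2224, -4.1699)


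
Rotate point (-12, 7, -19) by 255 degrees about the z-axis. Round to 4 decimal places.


x' = -12*cos(255) - 7*sin(255) = 9.8673
y' = -12*sin(255) + 7*cos(255) = 9.7794
z' = -19

(9.8673, 9.7794, -19)


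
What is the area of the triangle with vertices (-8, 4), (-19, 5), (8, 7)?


Area = |x1(y2-y3) + x2(y3-y1) + x3(y1-y2)| / 2
= |-8*(5-7) + -19*(7-4) + 8*(4-5)| / 2
= 24.5

24.5


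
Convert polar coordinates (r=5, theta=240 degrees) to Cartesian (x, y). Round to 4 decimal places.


x = 5 * cos(240) = -2.5
y = 5 * sin(240) = -4.3301

(-2.5, -4.3301)


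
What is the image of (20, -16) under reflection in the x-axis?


Reflection across x-axis: (x, y) -> (x, -y)
(20, -16) -> (20, 16)

(20, 16)


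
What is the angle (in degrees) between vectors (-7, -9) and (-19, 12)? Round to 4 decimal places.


dot = -7*-19 + -9*12 = 25
|u| = 11.4018, |v| = 22.4722
cos(angle) = 0.0976
angle = 84.4007 degrees

84.4007 degrees


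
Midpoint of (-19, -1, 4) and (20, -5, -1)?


Midpoint = ((-19+20)/2, (-1+-5)/2, (4+-1)/2) = (0.5, -3, 1.5)

(0.5, -3, 1.5)


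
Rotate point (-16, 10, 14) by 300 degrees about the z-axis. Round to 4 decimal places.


x' = -16*cos(300) - 10*sin(300) = 0.6603
y' = -16*sin(300) + 10*cos(300) = 18.8564
z' = 14

(0.6603, 18.8564, 14)


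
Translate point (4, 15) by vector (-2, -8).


Translation: (x+dx, y+dy) = (4+-2, 15+-8) = (2, 7)

(2, 7)


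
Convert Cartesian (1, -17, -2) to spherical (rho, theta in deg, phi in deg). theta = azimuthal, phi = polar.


rho = sqrt(1^2 + (-17)^2 + (-2)^2) = 17.1464
theta = atan2(-17, 1) = 273.3665 deg
phi = acos(-2/17.1464) = 96.6984 deg

rho = 17.1464, theta = 273.3665 deg, phi = 96.6984 deg


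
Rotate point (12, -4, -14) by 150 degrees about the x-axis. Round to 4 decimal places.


x' = 12
y' = -4*cos(150) - -14*sin(150) = 10.4641
z' = -4*sin(150) + -14*cos(150) = 10.1244

(12, 10.4641, 10.1244)


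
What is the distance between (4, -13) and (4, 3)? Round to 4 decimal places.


d = sqrt((4-4)^2 + (3--13)^2) = 16

16


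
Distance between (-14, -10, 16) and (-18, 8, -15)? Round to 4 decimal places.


d = sqrt((-18--14)^2 + (8--10)^2 + (-15-16)^2) = 36.0694

36.0694


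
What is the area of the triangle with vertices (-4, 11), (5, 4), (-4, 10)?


Area = |x1(y2-y3) + x2(y3-y1) + x3(y1-y2)| / 2
= |-4*(4-10) + 5*(10-11) + -4*(11-4)| / 2
= 4.5

4.5


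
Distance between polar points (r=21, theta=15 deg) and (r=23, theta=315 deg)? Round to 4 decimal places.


d = sqrt(r1^2 + r2^2 - 2*r1*r2*cos(t2-t1))
d = sqrt(21^2 + 23^2 - 2*21*23*cos(315-15)) = 22.0681

22.0681


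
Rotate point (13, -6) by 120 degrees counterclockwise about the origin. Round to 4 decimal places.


x' = 13*cos(120) - -6*sin(120) = -1.3038
y' = 13*sin(120) + -6*cos(120) = 14.2583

(-1.3038, 14.2583)


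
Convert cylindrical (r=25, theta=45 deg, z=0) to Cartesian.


x = 25 * cos(45) = 17.6777
y = 25 * sin(45) = 17.6777
z = 0

(17.6777, 17.6777, 0)


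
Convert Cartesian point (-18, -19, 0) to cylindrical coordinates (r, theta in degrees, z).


r = sqrt((-18)^2 + (-19)^2) = 26.1725
theta = atan2(-19, -18) = 226.5482 deg
z = 0

r = 26.1725, theta = 226.5482 deg, z = 0


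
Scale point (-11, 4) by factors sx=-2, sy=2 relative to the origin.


Scaling: (x*sx, y*sy) = (-11*-2, 4*2) = (22, 8)

(22, 8)


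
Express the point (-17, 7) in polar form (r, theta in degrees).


r = sqrt((-17)^2 + 7^2) = 18.3848
theta = atan2(7, -17) = 157.6199 degrees

r = 18.3848, theta = 157.6199 degrees


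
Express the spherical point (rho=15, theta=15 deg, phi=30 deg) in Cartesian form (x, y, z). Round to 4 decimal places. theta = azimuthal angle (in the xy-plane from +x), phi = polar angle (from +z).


x = 15 * sin(30) * cos(15) = 7.2444
y = 15 * sin(30) * sin(15) = 1.9411
z = 15 * cos(30) = 12.9904

(7.2444, 1.9411, 12.9904)


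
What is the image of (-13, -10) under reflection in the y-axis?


Reflection across y-axis: (x, y) -> (-x, y)
(-13, -10) -> (13, -10)

(13, -10)


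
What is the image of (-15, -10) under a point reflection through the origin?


Reflection through origin: (x, y) -> (-x, -y)
(-15, -10) -> (15, 10)

(15, 10)


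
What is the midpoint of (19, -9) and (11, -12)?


Midpoint = ((19+11)/2, (-9+-12)/2) = (15, -10.5)

(15, -10.5)


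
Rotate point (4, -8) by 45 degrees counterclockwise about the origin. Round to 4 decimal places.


x' = 4*cos(45) - -8*sin(45) = 8.4853
y' = 4*sin(45) + -8*cos(45) = -2.8284

(8.4853, -2.8284)


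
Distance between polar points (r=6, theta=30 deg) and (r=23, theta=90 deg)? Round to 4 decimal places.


d = sqrt(r1^2 + r2^2 - 2*r1*r2*cos(t2-t1))
d = sqrt(6^2 + 23^2 - 2*6*23*cos(90-30)) = 20.664

20.664


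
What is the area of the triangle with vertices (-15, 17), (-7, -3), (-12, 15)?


Area = |x1(y2-y3) + x2(y3-y1) + x3(y1-y2)| / 2
= |-15*(-3-15) + -7*(15-17) + -12*(17--3)| / 2
= 22

22


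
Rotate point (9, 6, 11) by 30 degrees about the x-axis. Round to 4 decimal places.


x' = 9
y' = 6*cos(30) - 11*sin(30) = -0.3038
z' = 6*sin(30) + 11*cos(30) = 12.5263

(9, -0.3038, 12.5263)


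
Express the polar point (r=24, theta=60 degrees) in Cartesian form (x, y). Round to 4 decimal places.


x = 24 * cos(60) = 12
y = 24 * sin(60) = 20.7846

(12, 20.7846)


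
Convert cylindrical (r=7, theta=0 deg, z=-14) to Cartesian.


x = 7 * cos(0) = 7
y = 7 * sin(0) = 0
z = -14

(7, 0, -14)


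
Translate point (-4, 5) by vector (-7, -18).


Translation: (x+dx, y+dy) = (-4+-7, 5+-18) = (-11, -13)

(-11, -13)


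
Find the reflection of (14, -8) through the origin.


Reflection through origin: (x, y) -> (-x, -y)
(14, -8) -> (-14, 8)

(-14, 8)


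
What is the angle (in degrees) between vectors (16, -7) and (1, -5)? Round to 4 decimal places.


dot = 16*1 + -7*-5 = 51
|u| = 17.4642, |v| = 5.099
cos(angle) = 0.5727
angle = 55.0607 degrees

55.0607 degrees


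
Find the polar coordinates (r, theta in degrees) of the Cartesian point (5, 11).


r = sqrt(5^2 + 11^2) = 12.083
theta = atan2(11, 5) = 65.556 degrees

r = 12.083, theta = 65.556 degrees


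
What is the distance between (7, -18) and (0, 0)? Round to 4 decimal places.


d = sqrt((0-7)^2 + (0--18)^2) = 19.3132

19.3132


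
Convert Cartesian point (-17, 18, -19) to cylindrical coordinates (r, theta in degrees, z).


r = sqrt((-17)^2 + 18^2) = 24.7588
theta = atan2(18, -17) = 133.3634 deg
z = -19

r = 24.7588, theta = 133.3634 deg, z = -19


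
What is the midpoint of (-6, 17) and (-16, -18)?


Midpoint = ((-6+-16)/2, (17+-18)/2) = (-11, -0.5)

(-11, -0.5)


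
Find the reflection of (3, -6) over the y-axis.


Reflection across y-axis: (x, y) -> (-x, y)
(3, -6) -> (-3, -6)

(-3, -6)


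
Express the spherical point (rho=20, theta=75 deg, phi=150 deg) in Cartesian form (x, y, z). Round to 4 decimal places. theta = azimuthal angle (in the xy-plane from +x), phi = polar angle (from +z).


x = 20 * sin(150) * cos(75) = 2.5882
y = 20 * sin(150) * sin(75) = 9.6593
z = 20 * cos(150) = -17.3205

(2.5882, 9.6593, -17.3205)


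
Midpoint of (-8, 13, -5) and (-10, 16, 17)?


Midpoint = ((-8+-10)/2, (13+16)/2, (-5+17)/2) = (-9, 14.5, 6)

(-9, 14.5, 6)


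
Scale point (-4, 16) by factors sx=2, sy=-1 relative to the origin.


Scaling: (x*sx, y*sy) = (-4*2, 16*-1) = (-8, -16)

(-8, -16)


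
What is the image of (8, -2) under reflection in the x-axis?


Reflection across x-axis: (x, y) -> (x, -y)
(8, -2) -> (8, 2)

(8, 2)


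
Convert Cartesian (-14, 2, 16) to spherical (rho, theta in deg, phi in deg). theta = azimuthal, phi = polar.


rho = sqrt((-14)^2 + 2^2 + 16^2) = 21.3542
theta = atan2(2, -14) = 171.8699 deg
phi = acos(16/21.3542) = 41.4729 deg

rho = 21.3542, theta = 171.8699 deg, phi = 41.4729 deg


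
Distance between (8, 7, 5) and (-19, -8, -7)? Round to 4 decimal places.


d = sqrt((-19-8)^2 + (-8-7)^2 + (-7-5)^2) = 33.1361

33.1361


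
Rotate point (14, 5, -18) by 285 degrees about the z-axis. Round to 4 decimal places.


x' = 14*cos(285) - 5*sin(285) = 8.4531
y' = 14*sin(285) + 5*cos(285) = -12.2289
z' = -18

(8.4531, -12.2289, -18)


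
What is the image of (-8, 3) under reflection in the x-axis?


Reflection across x-axis: (x, y) -> (x, -y)
(-8, 3) -> (-8, -3)

(-8, -3)


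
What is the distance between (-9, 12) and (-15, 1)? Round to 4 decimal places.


d = sqrt((-15--9)^2 + (1-12)^2) = 12.53

12.53


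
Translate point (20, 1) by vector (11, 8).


Translation: (x+dx, y+dy) = (20+11, 1+8) = (31, 9)

(31, 9)


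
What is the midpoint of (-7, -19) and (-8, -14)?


Midpoint = ((-7+-8)/2, (-19+-14)/2) = (-7.5, -16.5)

(-7.5, -16.5)


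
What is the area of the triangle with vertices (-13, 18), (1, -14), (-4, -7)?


Area = |x1(y2-y3) + x2(y3-y1) + x3(y1-y2)| / 2
= |-13*(-14--7) + 1*(-7-18) + -4*(18--14)| / 2
= 31

31


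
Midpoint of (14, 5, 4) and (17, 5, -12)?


Midpoint = ((14+17)/2, (5+5)/2, (4+-12)/2) = (15.5, 5, -4)

(15.5, 5, -4)


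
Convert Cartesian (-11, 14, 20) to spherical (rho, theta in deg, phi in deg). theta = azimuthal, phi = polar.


rho = sqrt((-11)^2 + 14^2 + 20^2) = 26.7769
theta = atan2(14, -11) = 128.1572 deg
phi = acos(20/26.7769) = 41.6763 deg

rho = 26.7769, theta = 128.1572 deg, phi = 41.6763 deg


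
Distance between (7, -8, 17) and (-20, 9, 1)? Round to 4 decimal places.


d = sqrt((-20-7)^2 + (9--8)^2 + (1-17)^2) = 35.6931

35.6931


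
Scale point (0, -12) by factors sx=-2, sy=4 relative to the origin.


Scaling: (x*sx, y*sy) = (0*-2, -12*4) = (0, -48)

(0, -48)


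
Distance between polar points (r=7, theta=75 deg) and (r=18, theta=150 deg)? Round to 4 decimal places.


d = sqrt(r1^2 + r2^2 - 2*r1*r2*cos(t2-t1))
d = sqrt(7^2 + 18^2 - 2*7*18*cos(150-75)) = 17.5436

17.5436


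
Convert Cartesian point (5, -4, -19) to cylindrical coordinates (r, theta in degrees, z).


r = sqrt(5^2 + (-4)^2) = 6.4031
theta = atan2(-4, 5) = 321.3402 deg
z = -19

r = 6.4031, theta = 321.3402 deg, z = -19


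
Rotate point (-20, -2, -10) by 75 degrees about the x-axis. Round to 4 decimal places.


x' = -20
y' = -2*cos(75) - -10*sin(75) = 9.1416
z' = -2*sin(75) + -10*cos(75) = -4.52

(-20, 9.1416, -4.52)


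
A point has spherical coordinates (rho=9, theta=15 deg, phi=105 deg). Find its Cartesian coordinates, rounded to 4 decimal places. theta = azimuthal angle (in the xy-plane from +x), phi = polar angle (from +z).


x = 9 * sin(105) * cos(15) = 8.3971
y = 9 * sin(105) * sin(15) = 2.25
z = 9 * cos(105) = -2.3294

(8.3971, 2.25, -2.3294)


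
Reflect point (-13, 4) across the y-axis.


Reflection across y-axis: (x, y) -> (-x, y)
(-13, 4) -> (13, 4)

(13, 4)


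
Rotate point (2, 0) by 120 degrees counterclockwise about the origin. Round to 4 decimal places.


x' = 2*cos(120) - 0*sin(120) = -1
y' = 2*sin(120) + 0*cos(120) = 1.7321

(-1, 1.7321)


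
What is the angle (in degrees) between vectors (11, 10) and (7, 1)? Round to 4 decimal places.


dot = 11*7 + 10*1 = 87
|u| = 14.8661, |v| = 7.0711
cos(angle) = 0.8276
angle = 34.1436 degrees

34.1436 degrees


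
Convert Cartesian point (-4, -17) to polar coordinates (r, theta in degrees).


r = sqrt((-4)^2 + (-17)^2) = 17.4642
theta = atan2(-17, -4) = 256.7595 degrees

r = 17.4642, theta = 256.7595 degrees


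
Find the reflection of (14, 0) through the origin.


Reflection through origin: (x, y) -> (-x, -y)
(14, 0) -> (-14, 0)

(-14, 0)


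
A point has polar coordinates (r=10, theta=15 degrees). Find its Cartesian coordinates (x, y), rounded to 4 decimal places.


x = 10 * cos(15) = 9.6593
y = 10 * sin(15) = 2.5882

(9.6593, 2.5882)


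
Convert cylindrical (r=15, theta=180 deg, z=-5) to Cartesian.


x = 15 * cos(180) = -15
y = 15 * sin(180) = 0
z = -5

(-15, 0, -5)


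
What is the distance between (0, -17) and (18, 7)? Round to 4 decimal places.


d = sqrt((18-0)^2 + (7--17)^2) = 30

30


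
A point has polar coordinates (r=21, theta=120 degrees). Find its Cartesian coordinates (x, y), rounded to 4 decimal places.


x = 21 * cos(120) = -10.5
y = 21 * sin(120) = 18.1865

(-10.5, 18.1865)


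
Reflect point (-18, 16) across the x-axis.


Reflection across x-axis: (x, y) -> (x, -y)
(-18, 16) -> (-18, -16)

(-18, -16)


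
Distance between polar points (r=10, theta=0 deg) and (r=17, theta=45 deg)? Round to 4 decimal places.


d = sqrt(r1^2 + r2^2 - 2*r1*r2*cos(t2-t1))
d = sqrt(10^2 + 17^2 - 2*10*17*cos(45-0)) = 12.1895

12.1895


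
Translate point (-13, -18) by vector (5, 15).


Translation: (x+dx, y+dy) = (-13+5, -18+15) = (-8, -3)

(-8, -3)


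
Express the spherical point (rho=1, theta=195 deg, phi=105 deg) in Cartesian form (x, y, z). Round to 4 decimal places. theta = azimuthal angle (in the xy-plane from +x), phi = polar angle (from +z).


x = 1 * sin(105) * cos(195) = -0.933
y = 1 * sin(105) * sin(195) = -0.25
z = 1 * cos(105) = -0.2588

(-0.933, -0.25, -0.2588)


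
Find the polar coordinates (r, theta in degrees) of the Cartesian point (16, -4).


r = sqrt(16^2 + (-4)^2) = 16.4924
theta = atan2(-4, 16) = 345.9638 degrees

r = 16.4924, theta = 345.9638 degrees


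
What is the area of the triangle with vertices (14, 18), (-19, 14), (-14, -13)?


Area = |x1(y2-y3) + x2(y3-y1) + x3(y1-y2)| / 2
= |14*(14--13) + -19*(-13-18) + -14*(18-14)| / 2
= 455.5

455.5


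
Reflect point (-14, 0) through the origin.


Reflection through origin: (x, y) -> (-x, -y)
(-14, 0) -> (14, 0)

(14, 0)


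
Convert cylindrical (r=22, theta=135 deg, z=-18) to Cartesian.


x = 22 * cos(135) = -15.5563
y = 22 * sin(135) = 15.5563
z = -18

(-15.5563, 15.5563, -18)


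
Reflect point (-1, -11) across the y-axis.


Reflection across y-axis: (x, y) -> (-x, y)
(-1, -11) -> (1, -11)

(1, -11)


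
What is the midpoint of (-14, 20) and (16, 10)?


Midpoint = ((-14+16)/2, (20+10)/2) = (1, 15)

(1, 15)


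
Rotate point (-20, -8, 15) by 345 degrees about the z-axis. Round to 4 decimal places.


x' = -20*cos(345) - -8*sin(345) = -21.3891
y' = -20*sin(345) + -8*cos(345) = -2.551
z' = 15

(-21.3891, -2.551, 15)


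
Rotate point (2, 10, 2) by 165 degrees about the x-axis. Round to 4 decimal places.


x' = 2
y' = 10*cos(165) - 2*sin(165) = -10.1769
z' = 10*sin(165) + 2*cos(165) = 0.6563

(2, -10.1769, 0.6563)


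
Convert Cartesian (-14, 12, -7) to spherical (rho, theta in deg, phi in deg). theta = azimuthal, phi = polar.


rho = sqrt((-14)^2 + 12^2 + (-7)^2) = 19.7231
theta = atan2(12, -14) = 139.3987 deg
phi = acos(-7/19.7231) = 110.7882 deg

rho = 19.7231, theta = 139.3987 deg, phi = 110.7882 deg


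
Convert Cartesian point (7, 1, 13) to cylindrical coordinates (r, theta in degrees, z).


r = sqrt(7^2 + 1^2) = 7.0711
theta = atan2(1, 7) = 8.1301 deg
z = 13

r = 7.0711, theta = 8.1301 deg, z = 13


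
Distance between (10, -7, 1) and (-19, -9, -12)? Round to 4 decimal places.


d = sqrt((-19-10)^2 + (-9--7)^2 + (-12-1)^2) = 31.8434

31.8434


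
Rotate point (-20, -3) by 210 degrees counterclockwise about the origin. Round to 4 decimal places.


x' = -20*cos(210) - -3*sin(210) = 15.8205
y' = -20*sin(210) + -3*cos(210) = 12.5981

(15.8205, 12.5981)


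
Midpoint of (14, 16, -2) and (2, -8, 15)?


Midpoint = ((14+2)/2, (16+-8)/2, (-2+15)/2) = (8, 4, 6.5)

(8, 4, 6.5)


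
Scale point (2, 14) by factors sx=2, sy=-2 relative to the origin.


Scaling: (x*sx, y*sy) = (2*2, 14*-2) = (4, -28)

(4, -28)


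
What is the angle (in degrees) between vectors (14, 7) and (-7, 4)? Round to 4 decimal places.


dot = 14*-7 + 7*4 = -70
|u| = 15.6525, |v| = 8.0623
cos(angle) = -0.5547
angle = 123.6901 degrees

123.6901 degrees


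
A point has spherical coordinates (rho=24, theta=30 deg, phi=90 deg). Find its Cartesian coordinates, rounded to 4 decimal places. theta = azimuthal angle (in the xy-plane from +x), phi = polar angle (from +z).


x = 24 * sin(90) * cos(30) = 20.7846
y = 24 * sin(90) * sin(30) = 12
z = 24 * cos(90) = 0

(20.7846, 12, 0)


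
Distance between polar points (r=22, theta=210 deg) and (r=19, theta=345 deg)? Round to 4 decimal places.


d = sqrt(r1^2 + r2^2 - 2*r1*r2*cos(t2-t1))
d = sqrt(22^2 + 19^2 - 2*22*19*cos(345-210)) = 37.8965

37.8965


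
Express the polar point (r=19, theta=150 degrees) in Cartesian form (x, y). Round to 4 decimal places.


x = 19 * cos(150) = -16.4545
y = 19 * sin(150) = 9.5

(-16.4545, 9.5)


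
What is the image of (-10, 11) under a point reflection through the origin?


Reflection through origin: (x, y) -> (-x, -y)
(-10, 11) -> (10, -11)

(10, -11)


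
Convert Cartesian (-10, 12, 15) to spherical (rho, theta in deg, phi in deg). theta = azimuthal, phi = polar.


rho = sqrt((-10)^2 + 12^2 + 15^2) = 21.6564
theta = atan2(12, -10) = 129.8056 deg
phi = acos(15/21.6564) = 46.1609 deg

rho = 21.6564, theta = 129.8056 deg, phi = 46.1609 deg


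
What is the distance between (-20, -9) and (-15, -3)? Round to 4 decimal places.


d = sqrt((-15--20)^2 + (-3--9)^2) = 7.8102

7.8102


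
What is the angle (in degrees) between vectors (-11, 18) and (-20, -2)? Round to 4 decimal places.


dot = -11*-20 + 18*-2 = 184
|u| = 21.095, |v| = 20.0998
cos(angle) = 0.434
angle = 64.281 degrees

64.281 degrees


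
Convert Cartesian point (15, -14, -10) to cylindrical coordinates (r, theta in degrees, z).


r = sqrt(15^2 + (-14)^2) = 20.5183
theta = atan2(-14, 15) = 316.9749 deg
z = -10

r = 20.5183, theta = 316.9749 deg, z = -10


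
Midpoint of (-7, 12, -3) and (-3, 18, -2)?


Midpoint = ((-7+-3)/2, (12+18)/2, (-3+-2)/2) = (-5, 15, -2.5)

(-5, 15, -2.5)


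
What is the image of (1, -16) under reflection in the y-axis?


Reflection across y-axis: (x, y) -> (-x, y)
(1, -16) -> (-1, -16)

(-1, -16)


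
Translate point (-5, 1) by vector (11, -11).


Translation: (x+dx, y+dy) = (-5+11, 1+-11) = (6, -10)

(6, -10)


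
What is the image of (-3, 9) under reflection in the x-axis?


Reflection across x-axis: (x, y) -> (x, -y)
(-3, 9) -> (-3, -9)

(-3, -9)


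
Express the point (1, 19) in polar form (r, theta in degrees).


r = sqrt(1^2 + 19^2) = 19.0263
theta = atan2(19, 1) = 86.9872 degrees

r = 19.0263, theta = 86.9872 degrees


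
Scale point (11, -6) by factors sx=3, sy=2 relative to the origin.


Scaling: (x*sx, y*sy) = (11*3, -6*2) = (33, -12)

(33, -12)


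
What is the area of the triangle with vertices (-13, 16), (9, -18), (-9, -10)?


Area = |x1(y2-y3) + x2(y3-y1) + x3(y1-y2)| / 2
= |-13*(-18--10) + 9*(-10-16) + -9*(16--18)| / 2
= 218

218


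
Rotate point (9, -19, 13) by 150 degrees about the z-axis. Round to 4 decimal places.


x' = 9*cos(150) - -19*sin(150) = 1.7058
y' = 9*sin(150) + -19*cos(150) = 20.9545
z' = 13

(1.7058, 20.9545, 13)


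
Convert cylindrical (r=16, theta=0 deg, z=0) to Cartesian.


x = 16 * cos(0) = 16
y = 16 * sin(0) = 0
z = 0

(16, 0, 0)


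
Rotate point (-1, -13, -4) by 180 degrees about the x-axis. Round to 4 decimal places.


x' = -1
y' = -13*cos(180) - -4*sin(180) = 13
z' = -13*sin(180) + -4*cos(180) = 4

(-1, 13, 4)


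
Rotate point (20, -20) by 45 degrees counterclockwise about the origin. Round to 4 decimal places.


x' = 20*cos(45) - -20*sin(45) = 28.2843
y' = 20*sin(45) + -20*cos(45) = 0

(28.2843, 0)


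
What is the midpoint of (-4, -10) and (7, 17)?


Midpoint = ((-4+7)/2, (-10+17)/2) = (1.5, 3.5)

(1.5, 3.5)


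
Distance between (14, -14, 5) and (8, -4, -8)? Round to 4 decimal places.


d = sqrt((8-14)^2 + (-4--14)^2 + (-8-5)^2) = 17.4642

17.4642


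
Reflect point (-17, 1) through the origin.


Reflection through origin: (x, y) -> (-x, -y)
(-17, 1) -> (17, -1)

(17, -1)


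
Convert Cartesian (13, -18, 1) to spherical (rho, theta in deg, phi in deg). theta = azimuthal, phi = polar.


rho = sqrt(13^2 + (-18)^2 + 1^2) = 22.2261
theta = atan2(-18, 13) = 305.8377 deg
phi = acos(1/22.2261) = 87.4213 deg

rho = 22.2261, theta = 305.8377 deg, phi = 87.4213 deg


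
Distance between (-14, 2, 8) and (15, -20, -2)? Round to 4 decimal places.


d = sqrt((15--14)^2 + (-20-2)^2 + (-2-8)^2) = 37.7492

37.7492


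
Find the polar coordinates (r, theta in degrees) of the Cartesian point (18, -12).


r = sqrt(18^2 + (-12)^2) = 21.6333
theta = atan2(-12, 18) = 326.3099 degrees

r = 21.6333, theta = 326.3099 degrees


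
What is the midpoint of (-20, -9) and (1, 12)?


Midpoint = ((-20+1)/2, (-9+12)/2) = (-9.5, 1.5)

(-9.5, 1.5)


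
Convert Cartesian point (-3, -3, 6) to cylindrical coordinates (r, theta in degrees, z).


r = sqrt((-3)^2 + (-3)^2) = 4.2426
theta = atan2(-3, -3) = 225 deg
z = 6

r = 4.2426, theta = 225 deg, z = 6


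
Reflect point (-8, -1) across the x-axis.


Reflection across x-axis: (x, y) -> (x, -y)
(-8, -1) -> (-8, 1)

(-8, 1)


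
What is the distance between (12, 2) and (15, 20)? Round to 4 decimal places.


d = sqrt((15-12)^2 + (20-2)^2) = 18.2483

18.2483


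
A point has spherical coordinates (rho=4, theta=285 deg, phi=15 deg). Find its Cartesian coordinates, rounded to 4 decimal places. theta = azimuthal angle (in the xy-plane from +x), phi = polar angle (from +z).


x = 4 * sin(15) * cos(285) = 0.2679
y = 4 * sin(15) * sin(285) = -1
z = 4 * cos(15) = 3.8637

(0.2679, -1, 3.8637)


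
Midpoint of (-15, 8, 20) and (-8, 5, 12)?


Midpoint = ((-15+-8)/2, (8+5)/2, (20+12)/2) = (-11.5, 6.5, 16)

(-11.5, 6.5, 16)


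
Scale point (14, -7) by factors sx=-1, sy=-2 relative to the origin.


Scaling: (x*sx, y*sy) = (14*-1, -7*-2) = (-14, 14)

(-14, 14)


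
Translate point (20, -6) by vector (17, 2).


Translation: (x+dx, y+dy) = (20+17, -6+2) = (37, -4)

(37, -4)


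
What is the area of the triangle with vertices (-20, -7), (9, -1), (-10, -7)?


Area = |x1(y2-y3) + x2(y3-y1) + x3(y1-y2)| / 2
= |-20*(-1--7) + 9*(-7--7) + -10*(-7--1)| / 2
= 30

30


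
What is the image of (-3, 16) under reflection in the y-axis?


Reflection across y-axis: (x, y) -> (-x, y)
(-3, 16) -> (3, 16)

(3, 16)


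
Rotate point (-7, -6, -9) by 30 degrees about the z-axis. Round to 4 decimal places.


x' = -7*cos(30) - -6*sin(30) = -3.0622
y' = -7*sin(30) + -6*cos(30) = -8.6962
z' = -9

(-3.0622, -8.6962, -9)


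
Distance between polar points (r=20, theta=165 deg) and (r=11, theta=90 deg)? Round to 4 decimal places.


d = sqrt(r1^2 + r2^2 - 2*r1*r2*cos(t2-t1))
d = sqrt(20^2 + 11^2 - 2*20*11*cos(90-165)) = 20.1772

20.1772


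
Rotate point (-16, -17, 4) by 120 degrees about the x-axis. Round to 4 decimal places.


x' = -16
y' = -17*cos(120) - 4*sin(120) = 5.0359
z' = -17*sin(120) + 4*cos(120) = -16.7224

(-16, 5.0359, -16.7224)


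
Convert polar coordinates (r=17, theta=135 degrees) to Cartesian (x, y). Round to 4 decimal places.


x = 17 * cos(135) = -12.0208
y = 17 * sin(135) = 12.0208

(-12.0208, 12.0208)


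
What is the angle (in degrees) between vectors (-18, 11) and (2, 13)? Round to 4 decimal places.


dot = -18*2 + 11*13 = 107
|u| = 21.095, |v| = 13.1529
cos(angle) = 0.3856
angle = 67.3166 degrees

67.3166 degrees


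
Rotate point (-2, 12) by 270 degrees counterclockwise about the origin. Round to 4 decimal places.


x' = -2*cos(270) - 12*sin(270) = 12
y' = -2*sin(270) + 12*cos(270) = 2

(12, 2)


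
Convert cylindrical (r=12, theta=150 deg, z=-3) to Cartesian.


x = 12 * cos(150) = -10.3923
y = 12 * sin(150) = 6
z = -3

(-10.3923, 6, -3)


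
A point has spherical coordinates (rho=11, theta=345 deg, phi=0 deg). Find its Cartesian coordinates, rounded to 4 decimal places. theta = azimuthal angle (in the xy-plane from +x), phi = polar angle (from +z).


x = 11 * sin(0) * cos(345) = 0
y = 11 * sin(0) * sin(345) = 0
z = 11 * cos(0) = 11

(0, 0, 11)


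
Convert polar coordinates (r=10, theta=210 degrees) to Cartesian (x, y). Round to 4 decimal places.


x = 10 * cos(210) = -8.6603
y = 10 * sin(210) = -5

(-8.6603, -5)


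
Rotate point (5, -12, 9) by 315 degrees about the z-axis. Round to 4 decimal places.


x' = 5*cos(315) - -12*sin(315) = -4.9497
y' = 5*sin(315) + -12*cos(315) = -12.0208
z' = 9

(-4.9497, -12.0208, 9)


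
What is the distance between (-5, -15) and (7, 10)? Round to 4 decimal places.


d = sqrt((7--5)^2 + (10--15)^2) = 27.7308

27.7308


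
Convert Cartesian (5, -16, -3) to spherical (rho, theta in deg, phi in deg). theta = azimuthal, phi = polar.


rho = sqrt(5^2 + (-16)^2 + (-3)^2) = 17.0294
theta = atan2(-16, 5) = 287.354 deg
phi = acos(-3/17.0294) = 100.1465 deg

rho = 17.0294, theta = 287.354 deg, phi = 100.1465 deg


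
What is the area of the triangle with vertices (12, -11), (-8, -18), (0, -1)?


Area = |x1(y2-y3) + x2(y3-y1) + x3(y1-y2)| / 2
= |12*(-18--1) + -8*(-1--11) + 0*(-11--18)| / 2
= 142

142


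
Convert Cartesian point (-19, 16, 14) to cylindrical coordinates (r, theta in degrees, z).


r = sqrt((-19)^2 + 16^2) = 24.8395
theta = atan2(16, -19) = 139.8991 deg
z = 14

r = 24.8395, theta = 139.8991 deg, z = 14


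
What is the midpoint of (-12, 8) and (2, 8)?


Midpoint = ((-12+2)/2, (8+8)/2) = (-5, 8)

(-5, 8)


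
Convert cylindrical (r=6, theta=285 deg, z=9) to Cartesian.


x = 6 * cos(285) = 1.5529
y = 6 * sin(285) = -5.7956
z = 9

(1.5529, -5.7956, 9)


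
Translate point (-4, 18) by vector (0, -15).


Translation: (x+dx, y+dy) = (-4+0, 18+-15) = (-4, 3)

(-4, 3)


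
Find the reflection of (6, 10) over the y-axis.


Reflection across y-axis: (x, y) -> (-x, y)
(6, 10) -> (-6, 10)

(-6, 10)


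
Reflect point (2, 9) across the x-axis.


Reflection across x-axis: (x, y) -> (x, -y)
(2, 9) -> (2, -9)

(2, -9)


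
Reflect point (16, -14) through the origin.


Reflection through origin: (x, y) -> (-x, -y)
(16, -14) -> (-16, 14)

(-16, 14)


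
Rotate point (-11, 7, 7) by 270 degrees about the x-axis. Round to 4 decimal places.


x' = -11
y' = 7*cos(270) - 7*sin(270) = 7
z' = 7*sin(270) + 7*cos(270) = -7

(-11, 7, -7)


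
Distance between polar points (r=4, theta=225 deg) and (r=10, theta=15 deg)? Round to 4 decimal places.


d = sqrt(r1^2 + r2^2 - 2*r1*r2*cos(t2-t1))
d = sqrt(4^2 + 10^2 - 2*4*10*cos(15-225)) = 13.6118

13.6118


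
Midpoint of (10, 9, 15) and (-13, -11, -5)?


Midpoint = ((10+-13)/2, (9+-11)/2, (15+-5)/2) = (-1.5, -1, 5)

(-1.5, -1, 5)


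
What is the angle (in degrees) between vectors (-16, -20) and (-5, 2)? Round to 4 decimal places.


dot = -16*-5 + -20*2 = 40
|u| = 25.6125, |v| = 5.3852
cos(angle) = 0.29
angle = 73.1416 degrees

73.1416 degrees


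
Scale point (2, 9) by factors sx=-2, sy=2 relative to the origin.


Scaling: (x*sx, y*sy) = (2*-2, 9*2) = (-4, 18)

(-4, 18)


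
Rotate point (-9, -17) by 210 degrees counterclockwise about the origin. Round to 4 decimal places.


x' = -9*cos(210) - -17*sin(210) = -0.7058
y' = -9*sin(210) + -17*cos(210) = 19.2224

(-0.7058, 19.2224)


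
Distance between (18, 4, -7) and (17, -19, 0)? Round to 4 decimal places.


d = sqrt((17-18)^2 + (-19-4)^2 + (0--7)^2) = 24.0624

24.0624


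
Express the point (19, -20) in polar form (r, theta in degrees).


r = sqrt(19^2 + (-20)^2) = 27.5862
theta = atan2(-20, 19) = 313.5312 degrees

r = 27.5862, theta = 313.5312 degrees


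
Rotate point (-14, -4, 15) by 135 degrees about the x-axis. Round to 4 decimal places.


x' = -14
y' = -4*cos(135) - 15*sin(135) = -7.7782
z' = -4*sin(135) + 15*cos(135) = -13.435

(-14, -7.7782, -13.435)


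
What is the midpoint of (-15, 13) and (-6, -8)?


Midpoint = ((-15+-6)/2, (13+-8)/2) = (-10.5, 2.5)

(-10.5, 2.5)


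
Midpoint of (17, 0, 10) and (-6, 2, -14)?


Midpoint = ((17+-6)/2, (0+2)/2, (10+-14)/2) = (5.5, 1, -2)

(5.5, 1, -2)


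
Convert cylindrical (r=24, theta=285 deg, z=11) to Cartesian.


x = 24 * cos(285) = 6.2117
y = 24 * sin(285) = -23.1822
z = 11

(6.2117, -23.1822, 11)
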